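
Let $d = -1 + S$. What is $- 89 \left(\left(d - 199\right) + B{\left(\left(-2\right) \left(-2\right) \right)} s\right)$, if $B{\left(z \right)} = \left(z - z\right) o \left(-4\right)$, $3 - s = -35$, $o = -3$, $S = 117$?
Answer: $7387$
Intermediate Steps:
$s = 38$ ($s = 3 - -35 = 3 + 35 = 38$)
$B{\left(z \right)} = 0$ ($B{\left(z \right)} = \left(z - z\right) \left(-3\right) \left(-4\right) = 0 \left(-3\right) \left(-4\right) = 0 \left(-4\right) = 0$)
$d = 116$ ($d = -1 + 117 = 116$)
$- 89 \left(\left(d - 199\right) + B{\left(\left(-2\right) \left(-2\right) \right)} s\right) = - 89 \left(\left(116 - 199\right) + 0 \cdot 38\right) = - 89 \left(\left(116 - 199\right) + 0\right) = - 89 \left(-83 + 0\right) = \left(-89\right) \left(-83\right) = 7387$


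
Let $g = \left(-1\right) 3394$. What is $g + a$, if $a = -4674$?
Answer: $-8068$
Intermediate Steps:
$g = -3394$
$g + a = -3394 - 4674 = -8068$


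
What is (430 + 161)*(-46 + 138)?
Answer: 54372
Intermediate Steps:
(430 + 161)*(-46 + 138) = 591*92 = 54372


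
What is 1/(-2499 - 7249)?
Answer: -1/9748 ≈ -0.00010259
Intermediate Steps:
1/(-2499 - 7249) = 1/(-9748) = -1/9748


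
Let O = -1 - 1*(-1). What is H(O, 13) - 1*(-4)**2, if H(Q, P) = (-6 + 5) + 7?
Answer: -10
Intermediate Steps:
O = 0 (O = -1 + 1 = 0)
H(Q, P) = 6 (H(Q, P) = -1 + 7 = 6)
H(O, 13) - 1*(-4)**2 = 6 - 1*(-4)**2 = 6 - 1*16 = 6 - 16 = -10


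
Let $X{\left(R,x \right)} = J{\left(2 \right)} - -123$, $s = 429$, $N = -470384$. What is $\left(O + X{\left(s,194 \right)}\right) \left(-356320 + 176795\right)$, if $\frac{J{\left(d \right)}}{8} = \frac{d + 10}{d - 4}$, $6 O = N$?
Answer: $\frac{42182450675}{3} \approx 1.4061 \cdot 10^{10}$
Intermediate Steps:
$O = - \frac{235192}{3}$ ($O = \frac{1}{6} \left(-470384\right) = - \frac{235192}{3} \approx -78397.0$)
$J{\left(d \right)} = \frac{8 \left(10 + d\right)}{-4 + d}$ ($J{\left(d \right)} = 8 \frac{d + 10}{d - 4} = 8 \frac{10 + d}{-4 + d} = \frac{8 \left(10 + d\right)}{-4 + d}$)
$X{\left(R,x \right)} = 75$ ($X{\left(R,x \right)} = \frac{8 \left(10 + 2\right)}{-4 + 2} - -123 = 8 \frac{1}{-2} \cdot 12 + 123 = 8 \left(- \frac{1}{2}\right) 12 + 123 = -48 + 123 = 75$)
$\left(O + X{\left(s,194 \right)}\right) \left(-356320 + 176795\right) = \left(- \frac{235192}{3} + 75\right) \left(-356320 + 176795\right) = \left(- \frac{234967}{3}\right) \left(-179525\right) = \frac{42182450675}{3}$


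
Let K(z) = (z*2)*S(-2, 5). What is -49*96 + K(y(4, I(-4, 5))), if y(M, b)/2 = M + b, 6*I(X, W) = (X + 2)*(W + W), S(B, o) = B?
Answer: -14128/3 ≈ -4709.3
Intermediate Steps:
I(X, W) = W*(2 + X)/3 (I(X, W) = ((X + 2)*(W + W))/6 = ((2 + X)*(2*W))/6 = (2*W*(2 + X))/6 = W*(2 + X)/3)
y(M, b) = 2*M + 2*b (y(M, b) = 2*(M + b) = 2*M + 2*b)
K(z) = -4*z (K(z) = (z*2)*(-2) = (2*z)*(-2) = -4*z)
-49*96 + K(y(4, I(-4, 5))) = -49*96 - 4*(2*4 + 2*((⅓)*5*(2 - 4))) = -4704 - 4*(8 + 2*((⅓)*5*(-2))) = -4704 - 4*(8 + 2*(-10/3)) = -4704 - 4*(8 - 20/3) = -4704 - 4*4/3 = -4704 - 16/3 = -14128/3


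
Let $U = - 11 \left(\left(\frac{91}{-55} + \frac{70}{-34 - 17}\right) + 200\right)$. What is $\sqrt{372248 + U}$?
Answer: $\frac{\sqrt{24064536405}}{255} \approx 608.34$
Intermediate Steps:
$U = - \frac{552509}{255}$ ($U = - 11 \left(\left(91 \left(- \frac{1}{55}\right) + \frac{70}{-51}\right) + 200\right) = - 11 \left(\left(- \frac{91}{55} + 70 \left(- \frac{1}{51}\right)\right) + 200\right) = - 11 \left(\left(- \frac{91}{55} - \frac{70}{51}\right) + 200\right) = - 11 \left(- \frac{8491}{2805} + 200\right) = \left(-11\right) \frac{552509}{2805} = - \frac{552509}{255} \approx -2166.7$)
$\sqrt{372248 + U} = \sqrt{372248 - \frac{552509}{255}} = \sqrt{\frac{94370731}{255}} = \frac{\sqrt{24064536405}}{255}$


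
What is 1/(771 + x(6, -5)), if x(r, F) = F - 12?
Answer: 1/754 ≈ 0.0013263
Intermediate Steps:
x(r, F) = -12 + F
1/(771 + x(6, -5)) = 1/(771 + (-12 - 5)) = 1/(771 - 17) = 1/754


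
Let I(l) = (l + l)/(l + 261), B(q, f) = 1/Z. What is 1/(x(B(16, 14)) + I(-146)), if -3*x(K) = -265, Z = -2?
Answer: 345/29599 ≈ 0.011656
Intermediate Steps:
B(q, f) = -½ (B(q, f) = 1/(-2) = -½)
I(l) = 2*l/(261 + l) (I(l) = (2*l)/(261 + l) = 2*l/(261 + l))
x(K) = 265/3 (x(K) = -⅓*(-265) = 265/3)
1/(x(B(16, 14)) + I(-146)) = 1/(265/3 + 2*(-146)/(261 - 146)) = 1/(265/3 + 2*(-146)/115) = 1/(265/3 + 2*(-146)*(1/115)) = 1/(265/3 - 292/115) = 1/(29599/345) = 345/29599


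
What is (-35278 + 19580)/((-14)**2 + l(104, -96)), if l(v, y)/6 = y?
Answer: 7849/190 ≈ 41.311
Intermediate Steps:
l(v, y) = 6*y
(-35278 + 19580)/((-14)**2 + l(104, -96)) = (-35278 + 19580)/((-14)**2 + 6*(-96)) = -15698/(196 - 576) = -15698/(-380) = -15698*(-1/380) = 7849/190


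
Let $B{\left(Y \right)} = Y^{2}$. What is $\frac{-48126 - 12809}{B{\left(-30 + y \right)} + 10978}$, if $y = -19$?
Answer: $- \frac{60935}{13379} \approx -4.5545$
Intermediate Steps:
$\frac{-48126 - 12809}{B{\left(-30 + y \right)} + 10978} = \frac{-48126 - 12809}{\left(-30 - 19\right)^{2} + 10978} = - \frac{60935}{\left(-49\right)^{2} + 10978} = - \frac{60935}{2401 + 10978} = - \frac{60935}{13379}$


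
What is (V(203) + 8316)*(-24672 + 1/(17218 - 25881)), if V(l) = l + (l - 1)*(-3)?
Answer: -1691273478281/8663 ≈ -1.9523e+8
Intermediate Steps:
V(l) = 3 - 2*l (V(l) = l + (-1 + l)*(-3) = l + (3 - 3*l) = 3 - 2*l)
(V(203) + 8316)*(-24672 + 1/(17218 - 25881)) = ((3 - 2*203) + 8316)*(-24672 + 1/(17218 - 25881)) = ((3 - 406) + 8316)*(-24672 + 1/(-8663)) = (-403 + 8316)*(-24672 - 1/8663) = 7913*(-213733537/8663) = -1691273478281/8663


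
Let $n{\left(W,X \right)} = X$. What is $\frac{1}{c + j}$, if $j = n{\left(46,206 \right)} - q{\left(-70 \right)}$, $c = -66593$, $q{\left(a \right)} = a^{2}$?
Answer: $- \frac{1}{71287} \approx -1.4028 \cdot 10^{-5}$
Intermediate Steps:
$j = -4694$ ($j = 206 - \left(-70\right)^{2} = 206 - 4900 = -4694$)
$\frac{1}{c + j} = \frac{1}{-66593 - 4694} = \frac{1}{-71287} = - \frac{1}{71287}$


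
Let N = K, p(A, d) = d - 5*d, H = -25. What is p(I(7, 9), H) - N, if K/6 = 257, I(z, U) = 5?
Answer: -1442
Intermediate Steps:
p(A, d) = -4*d
K = 1542 (K = 6*257 = 1542)
N = 1542
p(I(7, 9), H) - N = -4*(-25) - 1*1542 = 100 - 1542 = -1442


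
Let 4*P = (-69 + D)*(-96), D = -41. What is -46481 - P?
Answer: -49121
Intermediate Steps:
P = 2640 (P = ((-69 - 41)*(-96))/4 = (-110*(-96))/4 = (¼)*10560 = 2640)
-46481 - P = -46481 - 1*2640 = -46481 - 2640 = -49121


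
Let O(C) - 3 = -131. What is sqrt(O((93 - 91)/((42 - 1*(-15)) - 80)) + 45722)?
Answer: 3*sqrt(5066) ≈ 213.53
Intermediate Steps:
O(C) = -128 (O(C) = 3 - 131 = -128)
sqrt(O((93 - 91)/((42 - 1*(-15)) - 80)) + 45722) = sqrt(-128 + 45722) = sqrt(45594) = 3*sqrt(5066)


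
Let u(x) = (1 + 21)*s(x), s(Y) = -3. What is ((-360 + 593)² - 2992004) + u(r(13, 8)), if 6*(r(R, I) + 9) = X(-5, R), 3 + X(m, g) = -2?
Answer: -2937781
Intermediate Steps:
X(m, g) = -5 (X(m, g) = -3 - 2 = -5)
r(R, I) = -59/6 (r(R, I) = -9 + (⅙)*(-5) = -9 - ⅚ = -59/6)
u(x) = -66 (u(x) = (1 + 21)*(-3) = 22*(-3) = -66)
((-360 + 593)² - 2992004) + u(r(13, 8)) = ((-360 + 593)² - 2992004) - 66 = (233² - 2992004) - 66 = (54289 - 2992004) - 66 = -2937715 - 66 = -2937781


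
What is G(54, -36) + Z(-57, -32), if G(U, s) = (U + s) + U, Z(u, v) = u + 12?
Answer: 27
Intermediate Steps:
Z(u, v) = 12 + u
G(U, s) = s + 2*U
G(54, -36) + Z(-57, -32) = (-36 + 2*54) + (12 - 57) = (-36 + 108) - 45 = 72 - 45 = 27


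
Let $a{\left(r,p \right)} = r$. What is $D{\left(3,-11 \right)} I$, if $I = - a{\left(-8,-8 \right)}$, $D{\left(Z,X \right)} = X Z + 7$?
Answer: $-208$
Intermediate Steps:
$D{\left(Z,X \right)} = 7 + X Z$
$I = 8$ ($I = \left(-1\right) \left(-8\right) = 8$)
$D{\left(3,-11 \right)} I = \left(7 - 33\right) 8 = \left(-26\right) 8 = -208$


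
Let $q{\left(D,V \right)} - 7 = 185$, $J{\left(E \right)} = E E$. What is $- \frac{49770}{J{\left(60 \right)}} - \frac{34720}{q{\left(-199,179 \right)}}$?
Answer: $- \frac{23359}{120} \approx -194.66$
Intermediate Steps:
$J{\left(E \right)} = E^{2}$
$q{\left(D,V \right)} = 192$ ($q{\left(D,V \right)} = 7 + 185 = 192$)
$- \frac{49770}{J{\left(60 \right)}} - \frac{34720}{q{\left(-199,179 \right)}} = - \frac{49770}{60^{2}} - \frac{34720}{192} = - \frac{49770}{3600} - \frac{1085}{6} = \left(-49770\right) \frac{1}{3600} - \frac{1085}{6} = - \frac{553}{40} - \frac{1085}{6} = - \frac{23359}{120}$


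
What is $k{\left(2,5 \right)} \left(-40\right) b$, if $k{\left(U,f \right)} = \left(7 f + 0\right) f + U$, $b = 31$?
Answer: $-219480$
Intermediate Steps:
$k{\left(U,f \right)} = U + 7 f^{2}$ ($k{\left(U,f \right)} = 7 f f + U = 7 f^{2} + U = U + 7 f^{2}$)
$k{\left(2,5 \right)} \left(-40\right) b = \left(2 + 7 \cdot 5^{2}\right) \left(-40\right) 31 = \left(2 + 7 \cdot 25\right) \left(-40\right) 31 = \left(2 + 175\right) \left(-40\right) 31 = 177 \left(-40\right) 31 = \left(-7080\right) 31 = -219480$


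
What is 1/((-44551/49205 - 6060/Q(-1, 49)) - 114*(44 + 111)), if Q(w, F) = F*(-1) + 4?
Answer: -11355/199123991 ≈ -5.7025e-5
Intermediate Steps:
Q(w, F) = 4 - F (Q(w, F) = -F + 4 = 4 - F)
1/((-44551/49205 - 6060/Q(-1, 49)) - 114*(44 + 111)) = 1/((-44551/49205 - 6060/(4 - 1*49)) - 114*(44 + 111)) = 1/((-44551*1/49205 - 6060/(4 - 49)) - 114*155) = 1/((-3427/3785 - 6060/(-45)) - 17670) = 1/((-3427/3785 - 6060*(-1/45)) - 17670) = 1/((-3427/3785 + 404/3) - 17670) = 1/(1518859/11355 - 17670) = 1/(-199123991/11355) = -11355/199123991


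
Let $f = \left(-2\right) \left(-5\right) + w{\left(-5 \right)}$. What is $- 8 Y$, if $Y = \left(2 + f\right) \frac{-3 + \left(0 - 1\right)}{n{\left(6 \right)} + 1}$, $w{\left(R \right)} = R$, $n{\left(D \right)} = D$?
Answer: $32$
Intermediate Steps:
$f = 5$ ($f = \left(-2\right) \left(-5\right) - 5 = 10 - 5 = 5$)
$Y = -4$ ($Y = \left(2 + 5\right) \frac{-3 + \left(0 - 1\right)}{6 + 1} = 7 \frac{-3 + \left(0 - 1\right)}{7} = 7 \left(-3 - 1\right) \frac{1}{7} = 7 \left(\left(-4\right) \frac{1}{7}\right) = 7 \left(- \frac{4}{7}\right) = -4$)
$- 8 Y = \left(-8\right) \left(-4\right) = 32$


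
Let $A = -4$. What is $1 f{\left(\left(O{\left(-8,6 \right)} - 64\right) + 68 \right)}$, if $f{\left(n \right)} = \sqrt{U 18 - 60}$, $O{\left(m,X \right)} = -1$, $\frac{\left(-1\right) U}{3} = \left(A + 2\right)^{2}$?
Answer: $2 i \sqrt{69} \approx 16.613 i$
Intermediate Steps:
$U = -12$ ($U = - 3 \left(-4 + 2\right)^{2} = - 3 \left(-2\right)^{2} = \left(-3\right) 4 = -12$)
$f{\left(n \right)} = 2 i \sqrt{69}$ ($f{\left(n \right)} = \sqrt{\left(-12\right) 18 - 60} = \sqrt{-216 - 60} = \sqrt{-276} = 2 i \sqrt{69}$)
$1 f{\left(\left(O{\left(-8,6 \right)} - 64\right) + 68 \right)} = 1 \cdot 2 i \sqrt{69} = 2 i \sqrt{69}$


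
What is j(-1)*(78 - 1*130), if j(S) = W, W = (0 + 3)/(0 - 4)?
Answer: 39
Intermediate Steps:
W = -¾ (W = 3/(-4) = 3*(-¼) = -¾ ≈ -0.75000)
j(S) = -¾
j(-1)*(78 - 1*130) = -3*(78 - 1*130)/4 = -3*(78 - 130)/4 = -¾*(-52) = 39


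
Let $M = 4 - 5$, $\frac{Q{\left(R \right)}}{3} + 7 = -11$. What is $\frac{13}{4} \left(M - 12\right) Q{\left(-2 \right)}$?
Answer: $\frac{4563}{2} \approx 2281.5$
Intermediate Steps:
$Q{\left(R \right)} = -54$ ($Q{\left(R \right)} = -21 + 3 \left(-11\right) = -21 - 33 = -54$)
$M = -1$ ($M = 4 - 5 = -1$)
$\frac{13}{4} \left(M - 12\right) Q{\left(-2 \right)} = \frac{13}{4} \left(-1 - 12\right) \left(-54\right) = 13 \cdot \frac{1}{4} \left(-13\right) \left(-54\right) = \frac{13}{4} \left(-13\right) \left(-54\right) = \left(- \frac{169}{4}\right) \left(-54\right) = \frac{4563}{2}$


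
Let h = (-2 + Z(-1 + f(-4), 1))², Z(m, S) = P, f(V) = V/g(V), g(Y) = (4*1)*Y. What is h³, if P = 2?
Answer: 0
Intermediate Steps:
g(Y) = 4*Y
f(V) = ¼ (f(V) = V/((4*V)) = V*(1/(4*V)) = ¼)
Z(m, S) = 2
h = 0 (h = (-2 + 2)² = 0² = 0)
h³ = 0³ = 0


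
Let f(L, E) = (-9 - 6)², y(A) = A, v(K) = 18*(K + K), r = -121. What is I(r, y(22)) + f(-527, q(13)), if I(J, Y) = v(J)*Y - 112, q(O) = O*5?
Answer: -95719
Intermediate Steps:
q(O) = 5*O
v(K) = 36*K (v(K) = 18*(2*K) = 36*K)
I(J, Y) = -112 + 36*J*Y (I(J, Y) = (36*J)*Y - 112 = 36*J*Y - 112 = -112 + 36*J*Y)
f(L, E) = 225 (f(L, E) = (-15)² = 225)
I(r, y(22)) + f(-527, q(13)) = (-112 + 36*(-121)*22) + 225 = (-112 - 95832) + 225 = -95944 + 225 = -95719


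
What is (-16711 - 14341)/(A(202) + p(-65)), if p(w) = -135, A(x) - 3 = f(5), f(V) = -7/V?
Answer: 155260/667 ≈ 232.77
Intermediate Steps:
A(x) = 8/5 (A(x) = 3 - 7/5 = 8/5)
(-16711 - 14341)/(A(202) + p(-65)) = (-16711 - 14341)/(8/5 - 135) = -31052/(-667/5) = -31052*(-5/667) = 155260/667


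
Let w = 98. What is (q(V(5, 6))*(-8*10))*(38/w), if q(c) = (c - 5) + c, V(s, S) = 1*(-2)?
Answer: 13680/49 ≈ 279.18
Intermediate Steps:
V(s, S) = -2
q(c) = -5 + 2*c (q(c) = (-5 + c) + c = -5 + 2*c)
(q(V(5, 6))*(-8*10))*(38/w) = ((-5 + 2*(-2))*(-8*10))*(38/98) = ((-5 - 4)*(-80))*(38*(1/98)) = -9*(-80)*(19/49) = 720*(19/49) = 13680/49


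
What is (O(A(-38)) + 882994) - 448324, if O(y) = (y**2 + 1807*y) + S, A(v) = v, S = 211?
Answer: 367659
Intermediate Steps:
O(y) = 211 + y**2 + 1807*y (O(y) = (y**2 + 1807*y) + 211 = 211 + y**2 + 1807*y)
(O(A(-38)) + 882994) - 448324 = ((211 + (-38)**2 + 1807*(-38)) + 882994) - 448324 = ((211 + 1444 - 68666) + 882994) - 448324 = (-67011 + 882994) - 448324 = 815983 - 448324 = 367659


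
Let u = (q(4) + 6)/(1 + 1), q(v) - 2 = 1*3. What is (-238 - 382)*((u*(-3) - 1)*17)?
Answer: 184450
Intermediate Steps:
q(v) = 5 (q(v) = 2 + 1*3 = 2 + 3 = 5)
u = 11/2 (u = (5 + 6)/(1 + 1) = 11/2 ≈ 5.5000)
(-238 - 382)*((u*(-3) - 1)*17) = (-238 - 382)*(((11/2)*(-3) - 1)*17) = -620*(-33/2 - 1)*17 = -(-10850)*17 = -620*(-595/2) = 184450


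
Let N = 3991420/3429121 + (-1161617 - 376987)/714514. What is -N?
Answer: 1212066908602/1225077481097 ≈ 0.98938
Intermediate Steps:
N = -1212066908602/1225077481097 (N = 3991420*(1/3429121) - 1538604*1/714514 = 3991420/3429121 - 769302/357257 = -1212066908602/1225077481097 ≈ -0.98938)
-N = -1*(-1212066908602/1225077481097) = 1212066908602/1225077481097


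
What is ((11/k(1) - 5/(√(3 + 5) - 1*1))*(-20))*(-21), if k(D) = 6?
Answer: 470 - 600*√2 ≈ -378.53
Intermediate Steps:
((11/k(1) - 5/(√(3 + 5) - 1*1))*(-20))*(-21) = ((11/6 - 5/(√(3 + 5) - 1*1))*(-20))*(-21) = ((11*(⅙) - 5/(√8 - 1))*(-20))*(-21) = ((11/6 - 5/(2*√2 - 1))*(-20))*(-21) = ((11/6 - 5/(-1 + 2*√2))*(-20))*(-21) = (-110/3 + 100/(-1 + 2*√2))*(-21) = 770 - 2100/(-1 + 2*√2)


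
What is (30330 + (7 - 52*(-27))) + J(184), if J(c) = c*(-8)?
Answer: 30269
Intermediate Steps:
J(c) = -8*c
(30330 + (7 - 52*(-27))) + J(184) = (30330 + (7 - 52*(-27))) - 8*184 = (30330 + (7 + 1404)) - 1472 = (30330 + 1411) - 1472 = 31741 - 1472 = 30269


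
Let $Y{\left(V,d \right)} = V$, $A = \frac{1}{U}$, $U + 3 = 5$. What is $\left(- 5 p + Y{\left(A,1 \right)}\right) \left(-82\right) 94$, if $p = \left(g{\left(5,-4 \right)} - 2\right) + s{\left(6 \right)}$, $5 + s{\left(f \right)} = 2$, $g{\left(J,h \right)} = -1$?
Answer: $-235094$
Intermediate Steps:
$U = 2$ ($U = -3 + 5 = 2$)
$A = \frac{1}{2} \approx 0.5$
$s{\left(f \right)} = -3$ ($s{\left(f \right)} = -5 + 2 = -3$)
$p = -6$ ($p = \left(-1 - 2\right) - 3 = -3 - 3 = -6$)
$\left(- 5 p + Y{\left(A,1 \right)}\right) \left(-82\right) 94 = \left(\left(-5\right) \left(-6\right) + \frac{1}{2}\right) \left(-82\right) 94 = \left(30 + \frac{1}{2}\right) \left(-82\right) 94 = \frac{61}{2} \left(-82\right) 94 = \left(-2501\right) 94 = -235094$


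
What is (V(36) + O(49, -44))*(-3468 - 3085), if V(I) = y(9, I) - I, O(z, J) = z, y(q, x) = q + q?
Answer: -203143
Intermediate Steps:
y(q, x) = 2*q
V(I) = 18 - I (V(I) = 2*9 - I = 18 - I)
(V(36) + O(49, -44))*(-3468 - 3085) = ((18 - 1*36) + 49)*(-3468 - 3085) = ((18 - 36) + 49)*(-6553) = (-18 + 49)*(-6553) = 31*(-6553) = -203143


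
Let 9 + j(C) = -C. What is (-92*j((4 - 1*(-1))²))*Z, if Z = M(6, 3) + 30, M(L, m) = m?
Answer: 103224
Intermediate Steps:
Z = 33 (Z = 3 + 30 = 33)
j(C) = -9 - C
(-92*j((4 - 1*(-1))²))*Z = -92*(-9 - (4 - 1*(-1))²)*33 = -92*(-9 - (4 + 1)²)*33 = -92*(-9 - 1*5²)*33 = -92*(-9 - 1*25)*33 = -92*(-9 - 25)*33 = -92*(-34)*33 = 3128*33 = 103224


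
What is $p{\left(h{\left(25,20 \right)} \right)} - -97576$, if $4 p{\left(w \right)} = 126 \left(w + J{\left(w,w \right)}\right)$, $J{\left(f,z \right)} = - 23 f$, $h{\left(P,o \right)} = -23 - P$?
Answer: $130840$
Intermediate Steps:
$p{\left(w \right)} = - 693 w$ ($p{\left(w \right)} = \frac{126 \left(w - 23 w\right)}{4} = \frac{126 \left(- 22 w\right)}{4} = \frac{\left(-2772\right) w}{4} = - 693 w$)
$p{\left(h{\left(25,20 \right)} \right)} - -97576 = - 693 \left(-23 - 25\right) - -97576 = - 693 \left(-23 - 25\right) + 97576 = \left(-693\right) \left(-48\right) + 97576 = 33264 + 97576 = 130840$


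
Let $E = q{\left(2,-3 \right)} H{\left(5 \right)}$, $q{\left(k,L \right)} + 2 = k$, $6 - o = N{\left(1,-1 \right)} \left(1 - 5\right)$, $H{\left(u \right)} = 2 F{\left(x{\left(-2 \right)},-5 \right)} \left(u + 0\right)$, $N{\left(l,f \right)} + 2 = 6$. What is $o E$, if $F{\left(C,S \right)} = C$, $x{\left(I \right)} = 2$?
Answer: $0$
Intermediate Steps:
$N{\left(l,f \right)} = 4$ ($N{\left(l,f \right)} = -2 + 6 = 4$)
$H{\left(u \right)} = 4 u$ ($H{\left(u \right)} = 2 \cdot 2 \left(u + 0\right) = 4 u$)
$o = 22$ ($o = 6 - 4 \left(1 - 5\right) = 6 - 4 \left(-4\right) = 6 - -16 = 6 + 16 = 22$)
$q{\left(k,L \right)} = -2 + k$
$E = 0$ ($E = \left(-2 + 2\right) 4 \cdot 5 = 0 \cdot 20 = 0$)
$o E = 22 \cdot 0 = 0$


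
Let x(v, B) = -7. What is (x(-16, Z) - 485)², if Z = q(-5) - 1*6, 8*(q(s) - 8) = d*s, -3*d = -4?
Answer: 242064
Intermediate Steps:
d = 4/3 (d = -⅓*(-4) = 4/3 ≈ 1.3333)
q(s) = 8 + s/6 (q(s) = 8 + (4*s/3)/8 = 8 + s/6)
Z = 7/6 (Z = (8 + (⅙)*(-5)) - 1*6 = (8 - ⅚) - 6 = 43/6 - 6 = 7/6 ≈ 1.1667)
(x(-16, Z) - 485)² = (-7 - 485)² = (-492)² = 242064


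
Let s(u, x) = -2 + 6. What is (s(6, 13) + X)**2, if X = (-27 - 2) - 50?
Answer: 5625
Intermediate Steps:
X = -79 (X = -29 - 50 = -79)
s(u, x) = 4
(s(6, 13) + X)**2 = (4 - 79)**2 = (-75)**2 = 5625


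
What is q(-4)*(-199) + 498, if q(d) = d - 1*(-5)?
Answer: 299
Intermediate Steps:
q(d) = 5 + d (q(d) = d + 5 = 5 + d)
q(-4)*(-199) + 498 = (5 - 4)*(-199) + 498 = 1*(-199) + 498 = -199 + 498 = 299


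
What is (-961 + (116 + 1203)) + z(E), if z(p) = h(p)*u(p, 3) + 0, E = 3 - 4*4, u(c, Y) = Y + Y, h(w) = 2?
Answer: 370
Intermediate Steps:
u(c, Y) = 2*Y
E = -13 (E = 3 - 16 = -13)
z(p) = 12 (z(p) = 2*(2*3) + 0 = 2*6 + 0 = 12 + 0 = 12)
(-961 + (116 + 1203)) + z(E) = (-961 + (116 + 1203)) + 12 = (-961 + 1319) + 12 = 358 + 12 = 370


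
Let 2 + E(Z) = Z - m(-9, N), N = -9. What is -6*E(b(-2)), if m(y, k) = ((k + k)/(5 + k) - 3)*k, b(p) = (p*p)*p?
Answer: -21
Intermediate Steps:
b(p) = p**3 (b(p) = p**2*p = p**3)
m(y, k) = k*(-3 + 2*k/(5 + k)) (m(y, k) = ((2*k)/(5 + k) - 3)*k = (2*k/(5 + k) - 3)*k = (-3 + 2*k/(5 + k))*k = k*(-3 + 2*k/(5 + k)))
E(Z) = 23/2 + Z (E(Z) = -2 + (Z - (-1)*(-9)*(15 - 9)/(5 - 9)) = -2 + (Z - (-1)*(-9)*6/(-4)) = -2 + (Z - (-1)*(-9)*(-1)*6/4) = -2 + (Z - 1*(-27/2)) = -2 + (Z + 27/2) = -2 + (27/2 + Z) = 23/2 + Z)
-6*E(b(-2)) = -6*(23/2 + (-2)**3) = -6*(23/2 - 8) = -6*7/2 = -21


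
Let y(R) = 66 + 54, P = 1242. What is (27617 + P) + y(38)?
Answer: 28979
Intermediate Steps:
y(R) = 120
(27617 + P) + y(38) = (27617 + 1242) + 120 = 28859 + 120 = 28979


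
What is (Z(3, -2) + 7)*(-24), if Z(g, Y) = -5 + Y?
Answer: 0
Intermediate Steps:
(Z(3, -2) + 7)*(-24) = ((-5 - 2) + 7)*(-24) = (-7 + 7)*(-24) = 0*(-24) = 0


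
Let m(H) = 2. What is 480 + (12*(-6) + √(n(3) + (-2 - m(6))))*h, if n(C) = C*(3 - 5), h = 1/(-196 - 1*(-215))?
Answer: 9048/19 + I*√10/19 ≈ 476.21 + 0.16644*I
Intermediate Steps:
h = 1/19 (h = 1/(-196 + 215) = 1/19 ≈ 0.052632)
n(C) = -2*C (n(C) = C*(-2) = -2*C)
480 + (12*(-6) + √(n(3) + (-2 - m(6))))*h = 480 + (12*(-6) + √(-2*3 + (-2 - 1*2)))*(1/19) = 480 + (-72 + √(-6 + (-2 - 2)))*(1/19) = 480 + (-72 + √(-6 - 4))*(1/19) = 480 + (-72 + √(-10))*(1/19) = 480 + (-72 + I*√10)*(1/19) = 480 + (-72/19 + I*√10/19) = 9048/19 + I*√10/19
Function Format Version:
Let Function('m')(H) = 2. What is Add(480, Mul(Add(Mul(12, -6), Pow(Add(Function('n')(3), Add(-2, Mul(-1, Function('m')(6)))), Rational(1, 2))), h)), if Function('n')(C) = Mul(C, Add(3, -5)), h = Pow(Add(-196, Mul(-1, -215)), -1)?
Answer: Add(Rational(9048, 19), Mul(Rational(1, 19), I, Pow(10, Rational(1, 2)))) ≈ Add(476.21, Mul(0.16644, I))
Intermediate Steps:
h = Rational(1, 19) (h = Pow(Add(-196, 215), -1) = Pow(19, -1) = Rational(1, 19) ≈ 0.052632)
Function('n')(C) = Mul(-2, C) (Function('n')(C) = Mul(C, -2) = Mul(-2, C))
Add(480, Mul(Add(Mul(12, -6), Pow(Add(Function('n')(3), Add(-2, Mul(-1, Function('m')(6)))), Rational(1, 2))), h)) = Add(480, Mul(Add(Mul(12, -6), Pow(Add(Mul(-2, 3), Add(-2, Mul(-1, 2))), Rational(1, 2))), Rational(1, 19))) = Add(480, Mul(Add(-72, Pow(Add(-6, Add(-2, -2)), Rational(1, 2))), Rational(1, 19))) = Add(480, Mul(Add(-72, Pow(Add(-6, -4), Rational(1, 2))), Rational(1, 19))) = Add(480, Mul(Add(-72, Pow(-10, Rational(1, 2))), Rational(1, 19))) = Add(480, Mul(Add(-72, Mul(I, Pow(10, Rational(1, 2)))), Rational(1, 19))) = Add(480, Add(Rational(-72, 19), Mul(Rational(1, 19), I, Pow(10, Rational(1, 2))))) = Add(Rational(9048, 19), Mul(Rational(1, 19), I, Pow(10, Rational(1, 2))))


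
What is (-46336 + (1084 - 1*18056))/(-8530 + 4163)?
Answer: 63308/4367 ≈ 14.497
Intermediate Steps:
(-46336 + (1084 - 1*18056))/(-8530 + 4163) = (-46336 + (1084 - 18056))/(-4367) = (-46336 - 16972)*(-1/4367) = -63308*(-1/4367) = 63308/4367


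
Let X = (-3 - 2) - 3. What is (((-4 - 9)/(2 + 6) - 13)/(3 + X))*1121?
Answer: 131157/40 ≈ 3278.9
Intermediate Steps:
X = -8 (X = -5 - 3 = -8)
(((-4 - 9)/(2 + 6) - 13)/(3 + X))*1121 = (((-4 - 9)/(2 + 6) - 13)/(3 - 8))*1121 = ((-13/8 - 13)/(-5))*1121 = ((-13*1/8 - 13)*(-1/5))*1121 = ((-13/8 - 13)*(-1/5))*1121 = -117/8*(-1/5)*1121 = (117/40)*1121 = 131157/40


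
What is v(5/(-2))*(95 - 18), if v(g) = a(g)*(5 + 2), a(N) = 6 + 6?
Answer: 6468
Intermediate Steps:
a(N) = 12
v(g) = 84 (v(g) = 12*(5 + 2) = 12*7 = 84)
v(5/(-2))*(95 - 18) = 84*(95 - 18) = 84*77 = 6468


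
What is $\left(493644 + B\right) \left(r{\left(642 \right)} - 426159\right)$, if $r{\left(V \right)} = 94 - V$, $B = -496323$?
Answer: $1143148053$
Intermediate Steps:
$\left(493644 + B\right) \left(r{\left(642 \right)} - 426159\right) = \left(493644 - 496323\right) \left(\left(94 - 642\right) - 426159\right) = - 2679 \left(\left(94 - 642\right) - 426159\right) = - 2679 \left(-548 - 426159\right) = \left(-2679\right) \left(-426707\right) = 1143148053$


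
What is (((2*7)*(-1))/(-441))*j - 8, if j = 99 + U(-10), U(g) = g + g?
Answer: -346/63 ≈ -5.4921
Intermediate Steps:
U(g) = 2*g
j = 79 (j = 99 + 2*(-10) = 99 - 20 = 79)
(((2*7)*(-1))/(-441))*j - 8 = (((2*7)*(-1))/(-441))*79 - 8 = ((14*(-1))*(-1/441))*79 - 8 = -14*(-1/441)*79 - 8 = (2/63)*79 - 8 = 158/63 - 8 = -346/63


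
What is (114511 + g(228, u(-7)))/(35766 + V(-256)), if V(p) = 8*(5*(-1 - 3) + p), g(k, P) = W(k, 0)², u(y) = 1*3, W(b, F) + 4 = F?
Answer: 16361/4794 ≈ 3.4128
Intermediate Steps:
W(b, F) = -4 + F
u(y) = 3
g(k, P) = 16 (g(k, P) = (-4 + 0)² = (-4)² = 16)
V(p) = -160 + 8*p (V(p) = 8*(5*(-4) + p) = 8*(-20 + p) = -160 + 8*p)
(114511 + g(228, u(-7)))/(35766 + V(-256)) = (114511 + 16)/(35766 + (-160 + 8*(-256))) = 114527/(35766 + (-160 - 2048)) = 114527/(35766 - 2208) = 114527/33558 = 114527*(1/33558) = 16361/4794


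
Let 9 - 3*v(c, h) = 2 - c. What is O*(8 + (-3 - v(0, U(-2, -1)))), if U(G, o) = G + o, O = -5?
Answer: -40/3 ≈ -13.333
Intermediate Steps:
v(c, h) = 7/3 + c/3 (v(c, h) = 3 - (2 - c)/3 = 3 + (-2/3 + c/3) = 7/3 + c/3)
O*(8 + (-3 - v(0, U(-2, -1)))) = -5*(8 + (-3 - (7/3 + (1/3)*0))) = -5*(8 + (-3 - (7/3 + 0))) = -5*(8 + (-3 - 1*7/3)) = -5*(8 + (-3 - 7/3)) = -5*(8 - 16/3) = -5*8/3 = -40/3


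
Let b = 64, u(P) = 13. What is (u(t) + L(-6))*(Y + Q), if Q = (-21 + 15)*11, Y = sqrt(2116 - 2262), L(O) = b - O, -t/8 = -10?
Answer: -5478 + 83*I*sqrt(146) ≈ -5478.0 + 1002.9*I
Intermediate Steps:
t = 80 (t = -8*(-10) = 80)
L(O) = 64 - O
Y = I*sqrt(146) (Y = sqrt(-146) = I*sqrt(146) ≈ 12.083*I)
Q = -66 (Q = -6*11 = -66)
(u(t) + L(-6))*(Y + Q) = (13 + (64 - 1*(-6)))*(I*sqrt(146) - 66) = (13 + (64 + 6))*(-66 + I*sqrt(146)) = (13 + 70)*(-66 + I*sqrt(146)) = 83*(-66 + I*sqrt(146)) = -5478 + 83*I*sqrt(146)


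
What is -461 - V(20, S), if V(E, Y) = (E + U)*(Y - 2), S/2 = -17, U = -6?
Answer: 43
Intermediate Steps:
S = -34 (S = 2*(-17) = -34)
V(E, Y) = (-6 + E)*(-2 + Y) (V(E, Y) = (E - 6)*(Y - 2) = (-6 + E)*(-2 + Y))
-461 - V(20, S) = -461 - (12 - 6*(-34) - 2*20 + 20*(-34)) = -461 - (12 + 204 - 40 - 680) = -461 - 1*(-504) = -461 + 504 = 43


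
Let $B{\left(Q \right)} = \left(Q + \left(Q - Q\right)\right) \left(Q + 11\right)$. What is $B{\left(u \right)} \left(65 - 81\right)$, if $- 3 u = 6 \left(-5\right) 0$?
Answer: $0$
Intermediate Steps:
$u = 0$ ($u = - \frac{6 \left(-5\right) 0}{3} = - \frac{\left(-30\right) 0}{3} = \left(- \frac{1}{3}\right) 0 = 0$)
$B{\left(Q \right)} = Q \left(11 + Q\right)$ ($B{\left(Q \right)} = \left(Q + 0\right) \left(11 + Q\right) = Q \left(11 + Q\right)$)
$B{\left(u \right)} \left(65 - 81\right) = 0 \left(11 + 0\right) \left(65 - 81\right) = 0 \cdot 11 \left(-16\right) = 0 \left(-16\right) = 0$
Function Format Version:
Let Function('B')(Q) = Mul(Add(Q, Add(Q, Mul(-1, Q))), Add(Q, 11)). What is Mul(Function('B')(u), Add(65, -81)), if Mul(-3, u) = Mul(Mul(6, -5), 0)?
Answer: 0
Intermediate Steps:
u = 0 (u = Mul(Rational(-1, 3), Mul(Mul(6, -5), 0)) = Mul(Rational(-1, 3), Mul(-30, 0)) = Mul(Rational(-1, 3), 0) = 0)
Function('B')(Q) = Mul(Q, Add(11, Q)) (Function('B')(Q) = Mul(Add(Q, 0), Add(11, Q)) = Mul(Q, Add(11, Q)))
Mul(Function('B')(u), Add(65, -81)) = Mul(Mul(0, Add(11, 0)), Add(65, -81)) = Mul(Mul(0, 11), -16) = Mul(0, -16) = 0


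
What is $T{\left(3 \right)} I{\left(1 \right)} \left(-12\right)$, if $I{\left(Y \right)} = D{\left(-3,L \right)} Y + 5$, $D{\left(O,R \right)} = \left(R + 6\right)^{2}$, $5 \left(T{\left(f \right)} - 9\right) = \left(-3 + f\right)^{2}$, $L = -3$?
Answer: $-1512$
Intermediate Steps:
$T{\left(f \right)} = 9 + \frac{\left(-3 + f\right)^{2}}{5}$
$D{\left(O,R \right)} = \left(6 + R\right)^{2}$
$I{\left(Y \right)} = 5 + 9 Y$ ($I{\left(Y \right)} = \left(6 - 3\right)^{2} Y + 5 = 3^{2} Y + 5 = 9 Y + 5 = 5 + 9 Y$)
$T{\left(3 \right)} I{\left(1 \right)} \left(-12\right) = \left(9 + \frac{\left(-3 + 3\right)^{2}}{5}\right) \left(5 + 9 \cdot 1\right) \left(-12\right) = \left(9 + \frac{0^{2}}{5}\right) \left(5 + 9\right) \left(-12\right) = \left(9 + \frac{1}{5} \cdot 0\right) 14 \left(-12\right) = \left(9 + 0\right) 14 \left(-12\right) = 9 \cdot 14 \left(-12\right) = 126 \left(-12\right) = -1512$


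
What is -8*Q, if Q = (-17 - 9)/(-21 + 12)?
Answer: -208/9 ≈ -23.111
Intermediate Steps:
Q = 26/9 (Q = -26/(-9) = -26*(-⅑) = 26/9 ≈ 2.8889)
-8*Q = -8*26/9 = -208/9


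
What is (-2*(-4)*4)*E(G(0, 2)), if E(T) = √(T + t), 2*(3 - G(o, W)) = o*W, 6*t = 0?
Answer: 32*√3 ≈ 55.426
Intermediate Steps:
t = 0 (t = (⅙)*0 = 0)
G(o, W) = 3 - W*o/2 (G(o, W) = 3 - o*W/2 = 3 - W*o/2)
E(T) = √T (E(T) = √(T + 0) = √T)
(-2*(-4)*4)*E(G(0, 2)) = (-2*(-4)*4)*√(3 - ½*2*0) = (8*4)*√(3 + 0) = 32*√3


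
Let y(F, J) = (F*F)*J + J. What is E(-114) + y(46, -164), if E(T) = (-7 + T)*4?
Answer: -347672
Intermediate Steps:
y(F, J) = J + J*F² (y(F, J) = F²*J + J = J*F² + J = J + J*F²)
E(T) = -28 + 4*T
E(-114) + y(46, -164) = (-28 + 4*(-114)) - 164*(1 + 46²) = (-28 - 456) - 164*(1 + 2116) = -484 - 164*2117 = -484 - 347188 = -347672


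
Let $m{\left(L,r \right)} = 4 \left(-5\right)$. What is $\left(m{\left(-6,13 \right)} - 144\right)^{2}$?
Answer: $26896$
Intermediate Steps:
$m{\left(L,r \right)} = -20$
$\left(m{\left(-6,13 \right)} - 144\right)^{2} = \left(-20 - 144\right)^{2} = \left(-164\right)^{2} = 26896$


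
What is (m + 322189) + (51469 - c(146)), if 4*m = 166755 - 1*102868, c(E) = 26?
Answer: 1558415/4 ≈ 3.8960e+5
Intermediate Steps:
m = 63887/4 (m = (166755 - 1*102868)/4 = (166755 - 102868)/4 = (1/4)*63887 = 63887/4 ≈ 15972.)
(m + 322189) + (51469 - c(146)) = (63887/4 + 322189) + (51469 - 1*26) = 1352643/4 + (51469 - 26) = 1352643/4 + 51443 = 1558415/4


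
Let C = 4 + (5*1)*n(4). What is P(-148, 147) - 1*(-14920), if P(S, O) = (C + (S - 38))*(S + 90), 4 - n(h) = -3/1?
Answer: 23446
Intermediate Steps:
n(h) = 7 (n(h) = 4 - (-3)/1 = 4 - (-3) = 4 - 1*(-3) = 4 + 3 = 7)
C = 39 (C = 4 + (5*1)*7 = 4 + 5*7 = 4 + 35 = 39)
P(S, O) = (1 + S)*(90 + S) (P(S, O) = (39 + (S - 38))*(S + 90) = (39 + (-38 + S))*(90 + S) = (1 + S)*(90 + S))
P(-148, 147) - 1*(-14920) = (90 + (-148)² + 91*(-148)) - 1*(-14920) = (90 + 21904 - 13468) + 14920 = 8526 + 14920 = 23446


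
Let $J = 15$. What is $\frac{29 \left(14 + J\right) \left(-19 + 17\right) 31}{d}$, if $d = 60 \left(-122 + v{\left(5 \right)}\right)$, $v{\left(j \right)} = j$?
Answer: $\frac{26071}{3510} \approx 7.4276$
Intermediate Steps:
$d = -7020$ ($d = 60 \left(-122 + 5\right) = 60 \left(-117\right) = -7020$)
$\frac{29 \left(14 + J\right) \left(-19 + 17\right) 31}{d} = \frac{29 \left(14 + 15\right) \left(-19 + 17\right) 31}{-7020} = 29 \cdot 29 \left(-2\right) 31 \left(- \frac{1}{7020}\right) = 29 \left(-58\right) 31 \left(- \frac{1}{7020}\right) = \left(-1682\right) 31 \left(- \frac{1}{7020}\right) = \left(-52142\right) \left(- \frac{1}{7020}\right) = \frac{26071}{3510}$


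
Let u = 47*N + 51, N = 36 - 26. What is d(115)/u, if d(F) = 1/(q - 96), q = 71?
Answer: -1/13025 ≈ -7.6775e-5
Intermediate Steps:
N = 10
u = 521 (u = 47*10 + 51 = 470 + 51 = 521)
d(F) = -1/25 (d(F) = 1/(71 - 96) = 1/(-25) = -1/25)
d(115)/u = -1/25/521 = -1/25*1/521 = -1/13025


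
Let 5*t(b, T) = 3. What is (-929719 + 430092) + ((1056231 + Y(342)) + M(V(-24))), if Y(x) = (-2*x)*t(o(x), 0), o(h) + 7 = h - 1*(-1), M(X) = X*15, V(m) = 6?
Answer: 2781418/5 ≈ 5.5628e+5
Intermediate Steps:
M(X) = 15*X
o(h) = -6 + h (o(h) = -7 + (h - 1*(-1)) = -7 + (h + 1) = -7 + (1 + h) = -6 + h)
t(b, T) = 3/5 (t(b, T) = (1/5)*3 = 3/5)
Y(x) = -6*x/5 (Y(x) = -2*x*(3/5) = -6*x/5)
(-929719 + 430092) + ((1056231 + Y(342)) + M(V(-24))) = (-929719 + 430092) + ((1056231 - 6/5*342) + 15*6) = -499627 + ((1056231 - 2052/5) + 90) = -499627 + (5279103/5 + 90) = -499627 + 5279553/5 = 2781418/5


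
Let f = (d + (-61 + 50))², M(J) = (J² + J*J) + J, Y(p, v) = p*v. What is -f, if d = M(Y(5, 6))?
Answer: -3308761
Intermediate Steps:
M(J) = J + 2*J² (M(J) = (J² + J²) + J = 2*J² + J = J + 2*J²)
d = 1830 (d = (5*6)*(1 + 2*(5*6)) = 30*(1 + 2*30) = 30*(1 + 60) = 30*61 = 1830)
f = 3308761 (f = (1830 + (-61 + 50))² = (1830 - 11)² = 1819² = 3308761)
-f = -1*3308761 = -3308761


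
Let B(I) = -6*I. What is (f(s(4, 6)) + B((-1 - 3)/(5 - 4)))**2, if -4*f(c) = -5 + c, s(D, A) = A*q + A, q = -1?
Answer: 10201/16 ≈ 637.56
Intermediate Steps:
s(D, A) = 0 (s(D, A) = A*(-1) + A = -A + A = 0)
f(c) = 5/4 - c/4 (f(c) = -(-5 + c)/4 = 5/4 - c/4)
(f(s(4, 6)) + B((-1 - 3)/(5 - 4)))**2 = ((5/4 - 1/4*0) - 6*(-1 - 3)/(5 - 4))**2 = ((5/4 + 0) - (-24)/1)**2 = (5/4 - (-24))**2 = (5/4 - 6*(-4))**2 = (5/4 + 24)**2 = (101/4)**2 = 10201/16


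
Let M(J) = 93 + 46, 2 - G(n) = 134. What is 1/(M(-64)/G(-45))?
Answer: -132/139 ≈ -0.94964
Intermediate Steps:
G(n) = -132 (G(n) = 2 - 1*134 = 2 - 134 = -132)
M(J) = 139
1/(M(-64)/G(-45)) = 1/(139/(-132)) = 1/(139*(-1/132)) = 1/(-139/132) = -132/139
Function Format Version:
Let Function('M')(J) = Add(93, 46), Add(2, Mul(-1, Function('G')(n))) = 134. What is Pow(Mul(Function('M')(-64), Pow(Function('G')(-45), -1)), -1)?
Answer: Rational(-132, 139) ≈ -0.94964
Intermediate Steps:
Function('G')(n) = -132 (Function('G')(n) = Add(2, Mul(-1, 134)) = Add(2, -134) = -132)
Function('M')(J) = 139
Pow(Mul(Function('M')(-64), Pow(Function('G')(-45), -1)), -1) = Pow(Mul(139, Pow(-132, -1)), -1) = Pow(Mul(139, Rational(-1, 132)), -1) = Pow(Rational(-139, 132), -1) = Rational(-132, 139)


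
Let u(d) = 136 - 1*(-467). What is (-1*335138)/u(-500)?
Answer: -335138/603 ≈ -555.78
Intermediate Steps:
u(d) = 603 (u(d) = 136 + 467 = 603)
(-1*335138)/u(-500) = -1*335138/603 = -335138*1/603 = -335138/603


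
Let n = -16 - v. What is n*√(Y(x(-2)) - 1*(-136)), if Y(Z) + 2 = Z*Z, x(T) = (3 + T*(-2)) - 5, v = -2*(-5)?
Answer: -26*√138 ≈ -305.43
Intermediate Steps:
v = 10
x(T) = -2 - 2*T (x(T) = (3 - 2*T) - 5 = -2 - 2*T)
Y(Z) = -2 + Z² (Y(Z) = -2 + Z*Z = -2 + Z²)
n = -26 (n = -16 - 1*10 = -16 - 10 = -26)
n*√(Y(x(-2)) - 1*(-136)) = -26*√((-2 + (-2 - 2*(-2))²) - 1*(-136)) = -26*√((-2 + (-2 + 4)²) + 136) = -26*√((-2 + 2²) + 136) = -26*√((-2 + 4) + 136) = -26*√(2 + 136) = -26*√138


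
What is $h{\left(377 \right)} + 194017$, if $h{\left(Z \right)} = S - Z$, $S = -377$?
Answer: $193263$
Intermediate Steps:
$h{\left(Z \right)} = -377 - Z$
$h{\left(377 \right)} + 194017 = \left(-377 - 377\right) + 194017 = -754 + 194017 = 193263$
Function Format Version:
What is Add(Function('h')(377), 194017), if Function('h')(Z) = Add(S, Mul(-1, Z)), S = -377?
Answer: 193263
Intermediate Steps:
Function('h')(Z) = Add(-377, Mul(-1, Z))
Add(Function('h')(377), 194017) = Add(Add(-377, Mul(-1, 377)), 194017) = Add(Add(-377, -377), 194017) = Add(-754, 194017) = 193263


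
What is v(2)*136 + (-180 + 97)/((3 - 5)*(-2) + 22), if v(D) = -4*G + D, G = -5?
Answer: 77709/26 ≈ 2988.8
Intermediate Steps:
v(D) = 20 + D (v(D) = -4*(-5) + D = 20 + D)
v(2)*136 + (-180 + 97)/((3 - 5)*(-2) + 22) = (20 + 2)*136 + (-180 + 97)/((3 - 5)*(-2) + 22) = 22*136 - 83/(-2*(-2) + 22) = 2992 - 83/(4 + 22) = 2992 - 83/26 = 77709/26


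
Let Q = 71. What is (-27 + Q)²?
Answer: 1936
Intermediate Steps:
(-27 + Q)² = (-27 + 71)² = 44² = 1936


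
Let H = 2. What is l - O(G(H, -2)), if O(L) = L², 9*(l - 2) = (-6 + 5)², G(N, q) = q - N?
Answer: -125/9 ≈ -13.889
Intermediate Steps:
l = 19/9 (l = 2 + (-6 + 5)²/9 = 2 + (⅑)*(-1)² = 2 + (⅑)*1 = 2 + ⅑ = 19/9 ≈ 2.1111)
l - O(G(H, -2)) = 19/9 - (-2 - 1*2)² = 19/9 - (-2 - 2)² = 19/9 - 1*(-4)² = 19/9 - 1*16 = 19/9 - 16 = -125/9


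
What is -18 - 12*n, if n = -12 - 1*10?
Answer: 246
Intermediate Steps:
n = -22 (n = -12 - 10 = -22)
-18 - 12*n = -18 - 12*(-22) = -18 + 264 = 246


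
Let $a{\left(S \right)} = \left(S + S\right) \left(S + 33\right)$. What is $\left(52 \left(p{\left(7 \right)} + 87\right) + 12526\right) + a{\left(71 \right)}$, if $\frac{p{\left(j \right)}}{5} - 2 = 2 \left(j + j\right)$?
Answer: $39618$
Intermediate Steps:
$a{\left(S \right)} = 2 S \left(33 + S\right)$
$p{\left(j \right)} = 10 + 20 j$ ($p{\left(j \right)} = 10 + 5 \cdot 2 \left(j + j\right) = 10 + 5 \cdot 2 \cdot 2 j = 10 + 5 \cdot 4 j = 10 + 20 j$)
$\left(52 \left(p{\left(7 \right)} + 87\right) + 12526\right) + a{\left(71 \right)} = \left(52 \left(\left(10 + 20 \cdot 7\right) + 87\right) + 12526\right) + 2 \cdot 71 \left(33 + 71\right) = \left(52 \left(\left(10 + 140\right) + 87\right) + 12526\right) + 2 \cdot 71 \cdot 104 = \left(52 \left(150 + 87\right) + 12526\right) + 14768 = \left(52 \cdot 237 + 12526\right) + 14768 = \left(12324 + 12526\right) + 14768 = 24850 + 14768 = 39618$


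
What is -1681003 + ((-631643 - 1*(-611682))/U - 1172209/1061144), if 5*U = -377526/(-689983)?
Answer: -373250244017540263/200304724872 ≈ -1.8634e+6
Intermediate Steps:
U = 377526/3449915 (U = (-377526/(-689983))/5 = (-377526*(-1/689983))/5 = (⅕)*(377526/689983) = 377526/3449915 ≈ 0.10943)
-1681003 + ((-631643 - 1*(-611682))/U - 1172209/1061144) = -1681003 + ((-631643 - 1*(-611682))/(377526/3449915) - 1172209/1061144) = -1681003 + ((-631643 + 611682)*(3449915/377526) - 1172209*1/1061144) = -1681003 + (-19961*3449915/377526 - 1172209/1061144) = -1681003 + (-68863753315/377526 - 1172209/1061144) = -1681003 - 36537400593533647/200304724872 = -373250244017540263/200304724872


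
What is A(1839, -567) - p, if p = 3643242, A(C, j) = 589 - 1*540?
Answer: -3643193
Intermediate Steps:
A(C, j) = 49 (A(C, j) = 589 - 540 = 49)
A(1839, -567) - p = 49 - 1*3643242 = 49 - 3643242 = -3643193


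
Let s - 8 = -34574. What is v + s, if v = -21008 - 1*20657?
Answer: -76231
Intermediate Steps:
s = -34566 (s = 8 - 34574 = -34566)
v = -41665 (v = -21008 - 20657 = -41665)
v + s = -41665 - 34566 = -76231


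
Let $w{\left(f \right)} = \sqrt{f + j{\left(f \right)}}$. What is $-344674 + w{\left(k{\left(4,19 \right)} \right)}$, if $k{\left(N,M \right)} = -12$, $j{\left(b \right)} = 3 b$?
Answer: $-344674 + 4 i \sqrt{3} \approx -3.4467 \cdot 10^{5} + 6.9282 i$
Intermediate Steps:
$w{\left(f \right)} = 2 \sqrt{f}$ ($w{\left(f \right)} = \sqrt{f + 3 f} = \sqrt{4 f} = 2 \sqrt{f}$)
$-344674 + w{\left(k{\left(4,19 \right)} \right)} = -344674 + 2 \sqrt{-12} = -344674 + 2 \cdot 2 i \sqrt{3} = -344674 + 4 i \sqrt{3}$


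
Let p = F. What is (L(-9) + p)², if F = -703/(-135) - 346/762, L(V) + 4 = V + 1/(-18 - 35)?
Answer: 56411545820644/825708429225 ≈ 68.319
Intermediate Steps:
L(V) = -213/53 + V (L(V) = -4 + (V + 1/(-18 - 35)) = -4 + (V + 1/(-53)) = -4 + (V - 1/53) = -4 + (-1/53 + V) = -213/53 + V)
F = 81496/17145 (F = -703*(-1/135) - 346*1/762 = 703/135 - 173/381 = 81496/17145 ≈ 4.7533)
p = 81496/17145 ≈ 4.7533
(L(-9) + p)² = ((-213/53 - 9) + 81496/17145)² = (-690/53 + 81496/17145)² = (-7510762/908685)² = 56411545820644/825708429225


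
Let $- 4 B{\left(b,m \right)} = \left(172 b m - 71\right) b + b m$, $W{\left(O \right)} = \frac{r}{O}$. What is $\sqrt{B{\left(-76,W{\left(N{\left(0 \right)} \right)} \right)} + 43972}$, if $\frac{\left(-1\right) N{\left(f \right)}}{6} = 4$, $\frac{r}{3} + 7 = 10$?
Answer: $\frac{\sqrt{2172062}}{4} \approx 368.45$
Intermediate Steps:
$r = 9$ ($r = -21 + 3 \cdot 10 = -21 + 30 = 9$)
$N{\left(f \right)} = -24$ ($N{\left(f \right)} = \left(-6\right) 4 = -24$)
$W{\left(O \right)} = \frac{9}{O}$
$B{\left(b,m \right)} = - \frac{b m}{4} - \frac{b \left(-71 + 172 b m\right)}{4}$ ($B{\left(b,m \right)} = - \frac{\left(172 b m - 71\right) b + b m}{4} = - \frac{\left(-71 + 172 b m\right) b + b m}{4} = - \frac{b \left(-71 + 172 b m\right) + b m}{4} = - \frac{b m + b \left(-71 + 172 b m\right)}{4} = - \frac{b m}{4} - \frac{b \left(-71 + 172 b m\right)}{4}$)
$\sqrt{B{\left(-76,W{\left(N{\left(0 \right)} \right)} \right)} + 43972} = \sqrt{\frac{1}{4} \left(-76\right) \left(71 - \frac{9}{-24} - - 13072 \frac{9}{-24}\right) + 43972} = \sqrt{\frac{1}{4} \left(-76\right) \left(71 - 9 \left(- \frac{1}{24}\right) - - 13072 \cdot 9 \left(- \frac{1}{24}\right)\right) + 43972} = \sqrt{\frac{1}{4} \left(-76\right) \left(71 - - \frac{3}{8} - \left(-13072\right) \left(- \frac{3}{8}\right)\right) + 43972} = \sqrt{\frac{1}{4} \left(-76\right) \left(71 + \frac{3}{8} - 4902\right) + 43972} = \sqrt{\frac{1}{4} \left(-76\right) \left(- \frac{38645}{8}\right) + 43972} = \sqrt{\frac{734255}{8} + 43972} = \sqrt{\frac{1086031}{8}} = \frac{\sqrt{2172062}}{4}$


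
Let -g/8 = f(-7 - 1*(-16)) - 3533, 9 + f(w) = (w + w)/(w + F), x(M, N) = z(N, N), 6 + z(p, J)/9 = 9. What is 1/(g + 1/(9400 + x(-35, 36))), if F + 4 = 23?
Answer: 65989/1869524939 ≈ 3.5297e-5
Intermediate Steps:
z(p, J) = 27 (z(p, J) = -54 + 9*9 = -54 + 81 = 27)
x(M, N) = 27
F = 19 (F = -4 + 23 = 19)
f(w) = -9 + 2*w/(19 + w) (f(w) = -9 + (w + w)/(w + 19) = -9 + (2*w)/(19 + w) = -9 + 2*w/(19 + w))
g = 198316/7 (g = -8*((-171 - 7*(-7 - 1*(-16)))/(19 + (-7 - 1*(-16))) - 3533) = -8*((-171 - 7*(-7 + 16))/(19 + (-7 + 16)) - 3533) = -8*((-171 - 7*9)/(19 + 9) - 3533) = -8*((-171 - 63)/28 - 3533) = -8*((1/28)*(-234) - 3533) = -8*(-117/14 - 3533) = -8*(-49579/14) = 198316/7 ≈ 28331.)
1/(g + 1/(9400 + x(-35, 36))) = 1/(198316/7 + 1/(9400 + 27)) = 1/(198316/7 + 1/9427) = 1/(1869524939/65989) = 65989/1869524939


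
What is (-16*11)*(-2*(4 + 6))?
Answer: 3520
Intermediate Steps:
(-16*11)*(-2*(4 + 6)) = -(-352)*10 = -176*(-20) = 3520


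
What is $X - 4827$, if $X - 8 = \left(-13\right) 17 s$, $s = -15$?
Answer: $-1504$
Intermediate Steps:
$X = 3323$ ($X = 8 + \left(-13\right) 17 \left(-15\right) = 8 - -3315 = 8 + 3315 = 3323$)
$X - 4827 = 3323 - 4827 = -1504$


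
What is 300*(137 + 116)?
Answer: 75900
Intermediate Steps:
300*(137 + 116) = 300*253 = 75900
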